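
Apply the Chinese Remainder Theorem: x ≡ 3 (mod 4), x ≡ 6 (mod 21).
27

Using Chinese Remainder Theorem:
M = 4 × 21 = 84
M1 = 21, M2 = 4
y1 = 21^(-1) mod 4 = 1
y2 = 4^(-1) mod 21 = 16
x = (3×21×1 + 6×4×16) mod 84 = 27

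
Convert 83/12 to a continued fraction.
[6; 1, 11]

Euclidean algorithm steps:
83 = 6 × 12 + 11
12 = 1 × 11 + 1
11 = 11 × 1 + 0
Continued fraction: [6; 1, 11]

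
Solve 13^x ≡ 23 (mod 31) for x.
27

Baby-step giant-step with step n = ⌈√31⌉ = 6.
Baby steps 13^j mod 31 (j:value) for j=0..5: 0:1, 1:13, 2:14, 3:27, 4:10, 5:6.
Giant-step multiplier: 13^(-6) ≡ 13^(30-6) = 13^24 ≡ 2 (mod 31).
Giant steps γ_i = 23·2^i mod 31: γ_0=23, γ_1=15, γ_2=30, γ_3=29, γ_4=27 (in table at j=3).
x = i·n + j = 4·6 + 3 = 27.
Check: 13^27 ≡ 23 (mod 31).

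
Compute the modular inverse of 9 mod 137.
61

gcd(9, 137) = 1, so the inverse exists.
Extended Euclidean algorithm on (137, 9):
137 = 15 × 9 + 2  ⟹  2 = (1)·137 + (-15)·9
9 = 4 × 2 + 1  ⟹  1 = (-4)·137 + (61)·9
So (61)·9 ≡ 1 (mod 137), i.e. 9^(-1) ≡ 61 (mod 137).
Check: 9 × 61 = 549 ≡ 1 (mod 137)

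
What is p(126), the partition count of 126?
3519222692

p(n) counts ways to write n as a sum of positive integers (order ignored).
Euler's pentagonal recurrence: p(k) = p(k-1) + p(k-2) - p(k-5) - p(k-7) + p(k-12) + p(k-15) - ... (offsets j(3j∓1)/2, signs ++--, p(0)=1, p(<0)=0).
DP table for k = 0..125: p(0)=1, p(1)=1, p(2)=2, p(3)=3, p(4)=5, p(5)=7, p(6)=11, p(7)=15, p(8)=22, p(9)=30, p(10)=42, p(11)=56, p(12)=77, p(13)=101, p(14)=135, p(15)=176, p(16)=231, p(17)=297, p(18)=385, p(19)=490, p(20)=627, p(21)=792, p(22)=1002, p(23)=1255, p(24)=1575, p(25)=1958, p(26)=2436, p(27)=3010, p(28)=3718, p(29)=4565, p(30)=5604, p(31)=6842, p(32)=8349, p(33)=10143, p(34)=12310, p(35)=14883, p(36)=17977, p(37)=21637, p(38)=26015, p(39)=31185, p(40)=37338, p(41)=44583, p(42)=53174, p(43)=63261, p(44)=75175, p(45)=89134, p(46)=105558, p(47)=124754, p(48)=147273, p(49)=173525, p(50)=204226, p(51)=239943, p(52)=281589, p(53)=329931, p(54)=386155, p(55)=451276, p(56)=526823, p(57)=614154, p(58)=715220, p(59)=831820, p(60)=966467, p(61)=1121505, p(62)=1300156, p(63)=1505499, p(64)=1741630, p(65)=2012558, p(66)=2323520, p(67)=2679689, p(68)=3087735, p(69)=3554345, p(70)=4087968, p(71)=4697205, p(72)=5392783, p(73)=6185689, p(74)=7089500, p(75)=8118264, p(76)=9289091, p(77)=10619863, p(78)=12132164, p(79)=13848650, p(80)=15796476, p(81)=18004327, p(82)=20506255, p(83)=23338469, p(84)=26543660, p(85)=30167357, p(86)=34262962, p(87)=38887673, p(88)=44108109, p(89)=49995925, p(90)=56634173, p(91)=64112359, p(92)=72533807, p(93)=82010177, p(94)=92669720, p(95)=104651419, p(96)=118114304, p(97)=133230930, p(98)=150198136, p(99)=169229875, p(100)=190569292, p(101)=214481126, p(102)=241265379, p(103)=271248950, p(104)=304801365, p(105)=342325709, p(106)=384276336, p(107)=431149389, p(108)=483502844, p(109)=541946240, p(110)=607163746, p(111)=679903203, p(112)=761002156, p(113)=851376628, p(114)=952050665, p(115)=1064144451, p(116)=1188908248, p(117)=1327710076, p(118)=1482074143, p(119)=1653668665, p(120)=1844349560, p(121)=2056148051, p(122)=2291320912, p(123)=2552338241, p(124)=2841940500, p(125)=3163127352.
Final step: p(126) = p(125) + p(124) - p(121) - p(119) + p(114) + p(111) - p(104) - p(100) + p(91) + p(86) - p(75) - p(69) + p(56) + p(49) - p(34) - p(26) + p(9) + p(0)
= 3163127352 + 2841940500 - 2056148051 - 1653668665 + 952050665 + 679903203 - 304801365 - 190569292 + 64112359 + 34262962 - 8118264 - 3554345 + 526823 + 173525 - 12310 - 2436 + 30 + 1
= 3519222692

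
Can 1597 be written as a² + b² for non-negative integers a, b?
21² + 34² (a=21, b=34)

Factorization: 1597 = 1597
By Fermat: n is sum of two squares iff every prime p ≡ 3 (mod 4) appears to even power.
All primes ≡ 3 (mod 4) appear to even power.
Search a = 0, 1, 2, … for 1597 - a² a perfect square: first hit at a = 21: 1597 - 441 = 1156 = 34².
1597 = 21² + 34² = 441 + 1156 ✓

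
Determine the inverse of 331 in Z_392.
347

gcd(331, 392) = 1, so the inverse exists.
Extended Euclidean algorithm on (392, 331):
392 = 1 × 331 + 61  ⟹  61 = (1)·392 + (-1)·331
331 = 5 × 61 + 26  ⟹  26 = (-5)·392 + (6)·331
61 = 2 × 26 + 9  ⟹  9 = (11)·392 + (-13)·331
26 = 2 × 9 + 8  ⟹  8 = (-27)·392 + (32)·331
9 = 1 × 8 + 1  ⟹  1 = (38)·392 + (-45)·331
So (-45)·331 ≡ 1 (mod 392), i.e. 331^(-1) ≡ -45 ≡ 347 (mod 392).
Check: 331 × 347 = 114857 ≡ 1 (mod 392)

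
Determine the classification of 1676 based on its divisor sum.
deficient

Proper divisors of 1676: sum = 1 + 2 + 4 + 419 + 838 = 1264
Since 1264 < 1676, 1676 is deficient.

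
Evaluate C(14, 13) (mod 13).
1

Using Lucas' theorem:
Write n=14 and k=13 in base 13:
n in base 13: [1, 1]
k in base 13: [1, 0]
C(14,13) mod 13 = ∏ C(n_i, k_i) mod 13
Digit binomials (mod 13): C(1,1) = 1; C(1,0) = 1
Product: 1 × 1 = 1 ≡ 1 (mod 13)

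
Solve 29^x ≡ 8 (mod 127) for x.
90

Baby-step giant-step with step n = ⌈√127⌉ = 12.
Baby steps 29^j mod 127 (j:value) for j=0..11: 0:1, 1:29, 2:79, 3:5, 4:18, 5:14, 6:25, 7:90, 8:70, 9:125, 10:69, 11:96.
Giant-step multiplier: 29^(-12) ≡ 29^(126-12) = 29^114 ≡ 38 (mod 127).
Giant steps γ_i = 8·38^i mod 127: γ_0=8, γ_1=50, γ_2=122, γ_3=64, γ_4=19, γ_5=87, γ_6=4, γ_7=25 (in table at j=6).
x = i·n + j = 7·12 + 6 = 90.
Check: 29^90 ≡ 8 (mod 127).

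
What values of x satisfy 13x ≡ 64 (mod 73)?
x ≡ 33 (mod 73)

gcd(13, 73) = 1, which divides 64, so solutions exist.
Find 13^(-1) mod 73 by the extended Euclidean algorithm:
73 = 5 × 13 + 8  ⟹  8 = (1)·73 + (-5)·13
13 = 1 × 8 + 5  ⟹  5 = (-1)·73 + (6)·13
8 = 1 × 5 + 3  ⟹  3 = (2)·73 + (-11)·13
5 = 1 × 3 + 2  ⟹  2 = (-3)·73 + (17)·13
3 = 1 × 2 + 1  ⟹  1 = (5)·73 + (-28)·13
So (-28)·13 ≡ 1 (mod 73), i.e. 13^(-1) ≡ -28 ≡ 45 (mod 73).
x ≡ 45 × 64 = 2880 ≡ 33 (mod 73).
Check: 13 × 33 = 429 ≡ 64 (mod 73).
Unique solution: x ≡ 33 (mod 73)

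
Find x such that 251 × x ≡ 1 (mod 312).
179

gcd(251, 312) = 1, so the inverse exists.
Extended Euclidean algorithm on (312, 251):
312 = 1 × 251 + 61  ⟹  61 = (1)·312 + (-1)·251
251 = 4 × 61 + 7  ⟹  7 = (-4)·312 + (5)·251
61 = 8 × 7 + 5  ⟹  5 = (33)·312 + (-41)·251
7 = 1 × 5 + 2  ⟹  2 = (-37)·312 + (46)·251
5 = 2 × 2 + 1  ⟹  1 = (107)·312 + (-133)·251
So (-133)·251 ≡ 1 (mod 312), i.e. 251^(-1) ≡ -133 ≡ 179 (mod 312).
Check: 251 × 179 = 44929 ≡ 1 (mod 312)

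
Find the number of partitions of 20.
627

p(n) counts ways to write n as a sum of positive integers (order ignored).
Euler's pentagonal recurrence: p(k) = p(k-1) + p(k-2) - p(k-5) - p(k-7) + p(k-12) + p(k-15) - ... (offsets j(3j∓1)/2, signs ++--, p(0)=1, p(<0)=0).
DP table for k = 0..19: p(0)=1, p(1)=1, p(2)=2, p(3)=3, p(4)=5, p(5)=7, p(6)=11, p(7)=15, p(8)=22, p(9)=30, p(10)=42, p(11)=56, p(12)=77, p(13)=101, p(14)=135, p(15)=176, p(16)=231, p(17)=297, p(18)=385, p(19)=490.
Final step: p(20) = p(19) + p(18) - p(15) - p(13) + p(8) + p(5)
= 490 + 385 - 176 - 101 + 22 + 7
= 627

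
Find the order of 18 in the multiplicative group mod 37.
36

37 is prime, so ord(18) divides φ(37) = 36.
Divisors of 36: 1, 2, 3, 4, 6, 9, 12, 18, 36.
Repeated squaring: 18^1 ≡ 18, 18^2 ≡ 28, 18^4 ≡ 7, 18^8 ≡ 12, 18^16 ≡ 33, 18^32 ≡ 16 (mod 37).
Test 18^d mod 37 for each divisor d in increasing order:
18^1 ≡ 18
18^2 ≡ 28
18^3 = 18^2·18^1 ≡ 23
18^4 ≡ 7
18^6 = 18^4·18^2 ≡ 11
18^9 = 18^8·18^1 ≡ 31
18^12 = 18^8·18^4 ≡ 10
18^18 = 18^16·18^2 ≡ 36
18^36 = 18^32·18^4 ≡ 1  ← first divisor giving 1
The order is 36.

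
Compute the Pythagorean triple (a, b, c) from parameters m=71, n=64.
(945, 9088, 9137)

Euclid's formula: a = m² - n², b = 2mn, c = m² + n²
m = 71, n = 64
a = 71² - 64² = 5041 - 4096 = 945
b = 2 × 71 × 64 = 9088
c = 71² + 64² = 5041 + 4096 = 9137
Verification: 945² + 9088² = 893025 + 82591744 = 83484769 = 9137² ✓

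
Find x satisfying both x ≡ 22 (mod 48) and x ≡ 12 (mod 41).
1078

Using Chinese Remainder Theorem:
M = 48 × 41 = 1968
M1 = 41, M2 = 48
y1 = 41^(-1) mod 48 = 41
y2 = 48^(-1) mod 41 = 6
x = (22×41×41 + 12×48×6) mod 1968 = 1078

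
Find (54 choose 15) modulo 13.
4

Using Lucas' theorem:
Write n=54 and k=15 in base 13:
n in base 13: [4, 2]
k in base 13: [1, 2]
C(54,15) mod 13 = ∏ C(n_i, k_i) mod 13
Digit binomials (mod 13): C(4,1) = 4; C(2,2) = 1
Product: 4 × 1 = 4 ≡ 4 (mod 13)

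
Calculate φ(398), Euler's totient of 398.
198

398 = 2 × 199
φ(n) = n × ∏(1 - 1/p) for each prime p dividing n
φ(398) = 398 × (1 - 1/2) × (1 - 1/199) = 198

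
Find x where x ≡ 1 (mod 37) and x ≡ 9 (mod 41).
1444

Using Chinese Remainder Theorem:
M = 37 × 41 = 1517
M1 = 41, M2 = 37
y1 = 41^(-1) mod 37 = 28
y2 = 37^(-1) mod 41 = 10
x = (1×41×28 + 9×37×10) mod 1517 = 1444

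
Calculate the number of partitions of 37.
21637

p(n) counts ways to write n as a sum of positive integers (order ignored).
Euler's pentagonal recurrence: p(k) = p(k-1) + p(k-2) - p(k-5) - p(k-7) + p(k-12) + p(k-15) - ... (offsets j(3j∓1)/2, signs ++--, p(0)=1, p(<0)=0).
DP table for k = 0..36: p(0)=1, p(1)=1, p(2)=2, p(3)=3, p(4)=5, p(5)=7, p(6)=11, p(7)=15, p(8)=22, p(9)=30, p(10)=42, p(11)=56, p(12)=77, p(13)=101, p(14)=135, p(15)=176, p(16)=231, p(17)=297, p(18)=385, p(19)=490, p(20)=627, p(21)=792, p(22)=1002, p(23)=1255, p(24)=1575, p(25)=1958, p(26)=2436, p(27)=3010, p(28)=3718, p(29)=4565, p(30)=5604, p(31)=6842, p(32)=8349, p(33)=10143, p(34)=12310, p(35)=14883, p(36)=17977.
Final step: p(37) = p(36) + p(35) - p(32) - p(30) + p(25) + p(22) - p(15) - p(11) + p(2)
= 17977 + 14883 - 8349 - 5604 + 1958 + 1002 - 176 - 56 + 2
= 21637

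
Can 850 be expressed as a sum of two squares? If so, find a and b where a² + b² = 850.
3² + 29² (a=3, b=29)

Factorization: 850 = 2 × 5^2 × 17
By Fermat: n is sum of two squares iff every prime p ≡ 3 (mod 4) appears to even power.
All primes ≡ 3 (mod 4) appear to even power.
Search a = 0, 1, 2, … for 850 - a² a perfect square: first hit at a = 3: 850 - 9 = 841 = 29².
850 = 3² + 29² = 9 + 841 ✓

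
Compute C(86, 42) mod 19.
6

Using Lucas' theorem:
Write n=86 and k=42 in base 19:
n in base 19: [4, 10]
k in base 19: [2, 4]
C(86,42) mod 19 = ∏ C(n_i, k_i) mod 19
Digit binomials (mod 19): C(4,2) = 6; C(10,4) = 210 ≡ 1
Product: 6 × 1 = 6 ≡ 6 (mod 19)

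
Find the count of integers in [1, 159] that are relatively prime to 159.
104

159 = 3 × 53
φ(n) = n × ∏(1 - 1/p) for each prime p dividing n
φ(159) = 159 × (1 - 1/3) × (1 - 1/53) = 104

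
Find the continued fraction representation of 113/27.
[4; 5, 2, 2]

Euclidean algorithm steps:
113 = 4 × 27 + 5
27 = 5 × 5 + 2
5 = 2 × 2 + 1
2 = 2 × 1 + 0
Continued fraction: [4; 5, 2, 2]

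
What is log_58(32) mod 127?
36

Baby-step giant-step with step n = ⌈√127⌉ = 12.
Baby steps 58^j mod 127 (j:value) for j=0..11: 0:1, 1:58, 2:62, 3:40, 4:34, 5:67, 6:76, 7:90, 8:13, 9:119, 10:44, 11:12.
Giant-step multiplier: 58^(-12) ≡ 58^(126-12) = 58^114 ≡ 25 (mod 127).
Giant steps γ_i = 32·25^i mod 127: γ_0=32, γ_1=38, γ_2=61, γ_3=1 (in table at j=0).
x = i·n + j = 3·12 + 0 = 36.
Check: 58^36 ≡ 32 (mod 127).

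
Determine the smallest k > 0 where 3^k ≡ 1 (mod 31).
30

31 is prime, so ord(3) divides φ(31) = 30.
Divisors of 30: 1, 2, 3, 5, 6, 10, 15, 30.
Repeated squaring: 3^1 ≡ 3, 3^2 ≡ 9, 3^4 ≡ 19, 3^8 ≡ 20, 3^16 ≡ 28 (mod 31).
Test 3^d mod 31 for each divisor d in increasing order:
3^1 ≡ 3
3^2 ≡ 9
3^3 = 3^2·3^1 ≡ 27
3^5 = 3^4·3^1 ≡ 26
3^6 = 3^4·3^2 ≡ 16
3^10 = 3^8·3^2 ≡ 25
3^15 = 3^8·3^4·3^2·3^1 ≡ 30
3^30 = 3^16·3^8·3^4·3^2 ≡ 1  ← first divisor giving 1
The order is 30.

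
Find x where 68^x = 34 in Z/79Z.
17

Baby-step giant-step with step n = ⌈√79⌉ = 9.
Baby steps 68^j mod 79 (j:value) for j=0..8: 0:1, 1:68, 2:42, 3:12, 4:26, 5:30, 6:65, 7:75, 8:44.
Giant-step multiplier: 68^(-9) ≡ 68^(78-9) = 68^69 ≡ 71 (mod 79).
Giant steps γ_i = 34·71^i mod 79: γ_0=34, γ_1=44 (in table at j=8).
x = i·n + j = 1·9 + 8 = 17.
Check: 68^17 ≡ 34 (mod 79).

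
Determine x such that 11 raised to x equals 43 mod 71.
58

Baby-step giant-step with step n = ⌈√71⌉ = 9.
Baby steps 11^j mod 71 (j:value) for j=0..8: 0:1, 1:11, 2:50, 3:53, 4:15, 5:23, 6:40, 7:14, 8:12.
Giant-step multiplier: 11^(-9) ≡ 11^(70-9) = 11^61 ≡ 7 (mod 71).
Giant steps γ_i = 43·7^i mod 71: γ_0=43, γ_1=17, γ_2=48, γ_3=52, γ_4=9, γ_5=63, γ_6=15 (in table at j=4).
x = i·n + j = 6·9 + 4 = 58.
Check: 11^58 ≡ 43 (mod 71).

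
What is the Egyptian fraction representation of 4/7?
1/2 + 1/14

Greedy algorithm:
4/7: ceiling(7/4) = 2, use 1/2
1/14: ceiling(14/1) = 14, use 1/14
Result: 4/7 = 1/2 + 1/14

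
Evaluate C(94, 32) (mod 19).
15

Using Lucas' theorem:
Write n=94 and k=32 in base 19:
n in base 19: [4, 18]
k in base 19: [1, 13]
C(94,32) mod 19 = ∏ C(n_i, k_i) mod 19
Digit binomials (mod 19): C(4,1) = 4; C(18,13) = 8568 ≡ 18
Product: 4 × 18 = 72 ≡ 15 (mod 19)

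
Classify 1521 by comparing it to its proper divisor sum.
deficient

Proper divisors of 1521: sum = 1 + 3 + 9 + 13 + 39 + 117 + 169 + 507 = 858
Since 858 < 1521, 1521 is deficient.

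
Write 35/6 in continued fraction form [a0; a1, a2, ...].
[5; 1, 5]

Euclidean algorithm steps:
35 = 5 × 6 + 5
6 = 1 × 5 + 1
5 = 5 × 1 + 0
Continued fraction: [5; 1, 5]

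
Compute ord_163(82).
162

163 is prime, so ord(82) divides φ(163) = 162.
Divisors of 162: 1, 2, 3, 6, 9, 18, 27, 54, 81, 162.
Repeated squaring: 82^1 ≡ 82, 82^2 ≡ 41, 82^4 ≡ 51, 82^8 ≡ 156, 82^16 ≡ 49, 82^32 ≡ 119, 82^64 ≡ 143, 82^128 ≡ 74 (mod 163).
Test 82^d mod 163 for each divisor d in increasing order:
82^1 ≡ 82
82^2 ≡ 41
82^3 = 82^2·82^1 ≡ 102
82^6 = 82^4·82^2 ≡ 135
82^9 = 82^8·82^1 ≡ 78
82^18 = 82^16·82^2 ≡ 53
82^27 = 82^16·82^8·82^2·82^1 ≡ 59
82^54 = 82^32·82^16·82^4·82^2 ≡ 58
82^81 = 82^64·82^16·82^1 ≡ 162
82^162 = 82^128·82^32·82^2 ≡ 1  ← first divisor giving 1
The order is 162.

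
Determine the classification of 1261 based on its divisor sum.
deficient

Proper divisors of 1261: sum = 1 + 13 + 97 = 111
Since 111 < 1261, 1261 is deficient.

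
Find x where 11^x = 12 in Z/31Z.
23

Baby-step giant-step with step n = ⌈√31⌉ = 6.
Baby steps 11^j mod 31 (j:value) for j=0..5: 0:1, 1:11, 2:28, 3:29, 4:9, 5:6.
Giant-step multiplier: 11^(-6) ≡ 11^(30-6) = 11^24 ≡ 8 (mod 31).
Giant steps γ_i = 12·8^i mod 31: γ_0=12, γ_1=3, γ_2=24, γ_3=6 (in table at j=5).
x = i·n + j = 3·6 + 5 = 23.
Check: 11^23 ≡ 12 (mod 31).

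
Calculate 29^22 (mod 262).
59

Repeated squaring. Binary of 22 = 10110.
29^1 ≡ 29 (mod 262); 29^2 ≡ 55 (mod 262); 29^4 ≡ 143 (mod 262); 29^8 ≡ 13 (mod 262); 29^16 ≡ 169 (mod 262)
29^22 = 29^2 × 29^4 × 29^16 ≡ 59 (mod 262)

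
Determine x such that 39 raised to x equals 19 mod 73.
22

Baby-step giant-step with step n = ⌈√73⌉ = 9.
Baby steps 39^j mod 73 (j:value) for j=0..8: 0:1, 1:39, 2:61, 3:43, 4:71, 5:68, 6:24, 7:60, 8:4.
Giant-step multiplier: 39^(-9) ≡ 39^(72-9) = 39^63 ≡ 22 (mod 73).
Giant steps γ_i = 19·22^i mod 73: γ_0=19, γ_1=53, γ_2=71 (in table at j=4).
x = i·n + j = 2·9 + 4 = 22.
Check: 39^22 ≡ 19 (mod 73).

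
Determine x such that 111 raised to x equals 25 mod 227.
70

Baby-step giant-step with step n = ⌈√227⌉ = 16.
Baby steps 111^j mod 227 (j:value) for j=0..15: 0:1, 1:111, 2:63, 3:183, 4:110, 5:179, 6:120, 7:154, 8:69, 9:168, 10:34, 11:142, 12:99, 13:93, 14:108, 15:184.
Giant-step multiplier: 111^(-16) ≡ 111^(226-16) = 111^210 ≡ 189 (mod 227).
Giant steps γ_i = 25·189^i mod 227: γ_0=25, γ_1=185, γ_2=7, γ_3=188, γ_4=120 (in table at j=6).
x = i·n + j = 4·16 + 6 = 70.
Check: 111^70 ≡ 25 (mod 227).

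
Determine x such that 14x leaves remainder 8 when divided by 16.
x ≡ 4 (mod 8)

gcd(14, 16) = 2, which divides 8, so solutions exist.
Divide through by 2: 7x ≡ 4 (mod 8).
Find 7^(-1) mod 8 by the extended Euclidean algorithm:
8 = 1 × 7 + 1  ⟹  1 = (1)·8 + (-1)·7
So (-1)·7 ≡ 1 (mod 8), i.e. 7^(-1) ≡ -1 ≡ 7 (mod 8).
x ≡ 7 × 4 = 28 ≡ 4 (mod 8).
Check: 14 × 4 = 56 ≡ 8 (mod 16).
x ≡ 4 (mod 8), giving 2 solutions mod 16.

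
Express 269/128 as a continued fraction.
[2; 9, 1, 5, 2]

Euclidean algorithm steps:
269 = 2 × 128 + 13
128 = 9 × 13 + 11
13 = 1 × 11 + 2
11 = 5 × 2 + 1
2 = 2 × 1 + 0
Continued fraction: [2; 9, 1, 5, 2]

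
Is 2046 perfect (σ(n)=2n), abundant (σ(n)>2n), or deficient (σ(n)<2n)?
abundant

Proper divisors of 2046: sum = 1 + 2 + 3 + 6 + 11 + 22 + 31 + 33 + 62 + 66 + 93 + 186 + 341 + 682 + 1023 = 2562
Since 2562 > 2046, 2046 is abundant.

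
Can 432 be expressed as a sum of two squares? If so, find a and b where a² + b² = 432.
Not possible

Factorization: 432 = 2^4 × 3^3
By Fermat: n is sum of two squares iff every prime p ≡ 3 (mod 4) appears to even power.
Prime(s) ≡ 3 (mod 4) with odd exponent: [(3, 3)]
Therefore 432 cannot be expressed as a² + b².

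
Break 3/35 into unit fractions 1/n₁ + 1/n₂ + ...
1/12 + 1/420

Greedy algorithm:
3/35: ceiling(35/3) = 12, use 1/12
1/420: ceiling(420/1) = 420, use 1/420
Result: 3/35 = 1/12 + 1/420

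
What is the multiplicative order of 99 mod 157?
13

157 is prime, so ord(99) divides φ(157) = 156.
Divisors of 156: 1, 2, 3, 4, 6, 12, 13, 26, 39, 52, 78, 156.
Repeated squaring: 99^1 ≡ 99, 99^2 ≡ 67, 99^4 ≡ 93, 99^8 ≡ 14, 99^16 ≡ 39, 99^32 ≡ 108, 99^64 ≡ 46, 99^128 ≡ 75 (mod 157).
Test 99^d mod 157 for each divisor d in increasing order:
99^1 ≡ 99
99^2 ≡ 67
99^3 = 99^2·99^1 ≡ 39
99^4 ≡ 93
99^6 = 99^4·99^2 ≡ 108
99^12 = 99^8·99^4 ≡ 46
99^13 = 99^8·99^4·99^1 ≡ 1  ← first divisor giving 1
The order is 13.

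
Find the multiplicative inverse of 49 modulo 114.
7

gcd(49, 114) = 1, so the inverse exists.
Extended Euclidean algorithm on (114, 49):
114 = 2 × 49 + 16  ⟹  16 = (1)·114 + (-2)·49
49 = 3 × 16 + 1  ⟹  1 = (-3)·114 + (7)·49
So (7)·49 ≡ 1 (mod 114), i.e. 49^(-1) ≡ 7 (mod 114).
Check: 49 × 7 = 343 ≡ 1 (mod 114)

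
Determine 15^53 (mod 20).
15

Repeated squaring. Binary of 53 = 110101.
15^1 ≡ 15 (mod 20); 15^2 ≡ 5 (mod 20); 15^4 ≡ 5 (mod 20); 15^8 ≡ 5 (mod 20); 15^16 ≡ 5 (mod 20); 15^32 ≡ 5 (mod 20)
15^53 = 15^1 × 15^4 × 15^16 × 15^32 ≡ 15 (mod 20)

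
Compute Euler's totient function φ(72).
24

72 = 2^3 × 3^2
φ(n) = n × ∏(1 - 1/p) for each prime p dividing n
φ(72) = 72 × (1 - 1/2) × (1 - 1/3) = 24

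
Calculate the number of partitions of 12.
77

p(n) counts ways to write n as a sum of positive integers (order ignored).
Euler's pentagonal recurrence: p(k) = p(k-1) + p(k-2) - p(k-5) - p(k-7) + p(k-12) + p(k-15) - ... (offsets j(3j∓1)/2, signs ++--, p(0)=1, p(<0)=0).
DP table for k = 0..11: p(0)=1, p(1)=1, p(2)=2, p(3)=3, p(4)=5, p(5)=7, p(6)=11, p(7)=15, p(8)=22, p(9)=30, p(10)=42, p(11)=56.
Final step: p(12) = p(11) + p(10) - p(7) - p(5) + p(0)
= 56 + 42 - 15 - 7 + 1
= 77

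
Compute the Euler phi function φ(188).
92

188 = 2^2 × 47
φ(n) = n × ∏(1 - 1/p) for each prime p dividing n
φ(188) = 188 × (1 - 1/2) × (1 - 1/47) = 92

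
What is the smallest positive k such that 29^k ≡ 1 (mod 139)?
69

139 is prime, so ord(29) divides φ(139) = 138.
Divisors of 138: 1, 2, 3, 6, 23, 46, 69, 138.
Repeated squaring: 29^1 ≡ 29, 29^2 ≡ 7, 29^4 ≡ 49, 29^8 ≡ 38, 29^16 ≡ 54, 29^32 ≡ 136, 29^64 ≡ 9, 29^128 ≡ 81 (mod 139).
Test 29^d mod 139 for each divisor d in increasing order:
29^1 ≡ 29
29^2 ≡ 7
29^3 = 29^2·29^1 ≡ 64
29^6 = 29^4·29^2 ≡ 65
29^23 = 29^16·29^4·29^2·29^1 ≡ 42
29^46 = 29^32·29^8·29^4·29^2 ≡ 96
29^69 = 29^64·29^4·29^1 ≡ 1  ← first divisor giving 1
The order is 69.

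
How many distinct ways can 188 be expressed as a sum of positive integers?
1398341745571

p(n) counts ways to write n as a sum of positive integers (order ignored).
Euler's pentagonal recurrence: p(k) = p(k-1) + p(k-2) - p(k-5) - p(k-7) + p(k-12) + p(k-15) - ... (offsets j(3j∓1)/2, signs ++--, p(0)=1, p(<0)=0).
DP table for k = 0..187: p(0)=1, p(1)=1, p(2)=2, p(3)=3, p(4)=5, p(5)=7, p(6)=11, p(7)=15, p(8)=22, p(9)=30, p(10)=42, p(11)=56, p(12)=77, p(13)=101, p(14)=135, p(15)=176, p(16)=231, p(17)=297, p(18)=385, p(19)=490, p(20)=627, p(21)=792, p(22)=1002, p(23)=1255, p(24)=1575, p(25)=1958, p(26)=2436, p(27)=3010, p(28)=3718, p(29)=4565, p(30)=5604, p(31)=6842, p(32)=8349, p(33)=10143, p(34)=12310, p(35)=14883, p(36)=17977, p(37)=21637, p(38)=26015, p(39)=31185, p(40)=37338, p(41)=44583, p(42)=53174, p(43)=63261, p(44)=75175, p(45)=89134, p(46)=105558, p(47)=124754, p(48)=147273, p(49)=173525, p(50)=204226, p(51)=239943, p(52)=281589, p(53)=329931, p(54)=386155, p(55)=451276, p(56)=526823, p(57)=614154, p(58)=715220, p(59)=831820, p(60)=966467, p(61)=1121505, p(62)=1300156, p(63)=1505499, p(64)=1741630, p(65)=2012558, p(66)=2323520, p(67)=2679689, p(68)=3087735, p(69)=3554345, p(70)=4087968, p(71)=4697205, p(72)=5392783, p(73)=6185689, p(74)=7089500, p(75)=8118264, p(76)=9289091, p(77)=10619863, p(78)=12132164, p(79)=13848650, p(80)=15796476, p(81)=18004327, p(82)=20506255, p(83)=23338469, p(84)=26543660, p(85)=30167357, p(86)=34262962, p(87)=38887673, p(88)=44108109, p(89)=49995925, p(90)=56634173, p(91)=64112359, p(92)=72533807, p(93)=82010177, p(94)=92669720, p(95)=104651419, p(96)=118114304, p(97)=133230930, p(98)=150198136, p(99)=169229875, p(100)=190569292, p(101)=214481126, p(102)=241265379, p(103)=271248950, p(104)=304801365, p(105)=342325709, p(106)=384276336, p(107)=431149389, p(108)=483502844, p(109)=541946240, p(110)=607163746, p(111)=679903203, p(112)=761002156, p(113)=851376628, p(114)=952050665, p(115)=1064144451, p(116)=1188908248, p(117)=1327710076, p(118)=1482074143, p(119)=1653668665, p(120)=1844349560, p(121)=2056148051, p(122)=2291320912, p(123)=2552338241, p(124)=2841940500, p(125)=3163127352, p(126)=3519222692, p(127)=3913864295, p(128)=4351078600, p(129)=4835271870, p(130)=5371315400, p(131)=5964539504, p(132)=6620830889, p(133)=7346629512, p(134)=8149040695, p(135)=9035836076, p(136)=10015581680, p(137)=11097645016, p(138)=12292341831, p(139)=13610949895, p(140)=15065878135, p(141)=16670689208, p(142)=18440293320, p(143)=20390982757, p(144)=22540654445, p(145)=24908858009, p(146)=27517052599, p(147)=30388671978, p(148)=33549419497, p(149)=37027355200, p(150)=40853235313, p(151)=45060624582, p(152)=49686288421, p(153)=54770336324, p(154)=60356673280, p(155)=66493182097, p(156)=73232243759, p(157)=80630964769, p(158)=88751778802, p(159)=97662728555, p(160)=107438159466, p(161)=118159068427, p(162)=129913904637, p(163)=142798995930, p(164)=156919475295, p(165)=172389800255, p(166)=189334822579, p(167)=207890420102, p(168)=228204732751, p(169)=250438925115, p(170)=274768617130, p(171)=301384802048, p(172)=330495499613, p(173)=362326859895, p(174)=397125074750, p(175)=435157697830, p(176)=476715857290, p(177)=522115831195, p(178)=571701605655, p(179)=625846753120, p(180)=684957390936, p(181)=749474411781, p(182)=819876908323, p(183)=896684817527, p(184)=980462880430, p(185)=1071823774337, p(186)=1171432692373, p(187)=1280011042268.
Final step: p(188) = p(187) + p(186) - p(183) - p(181) + p(176) + p(173) - p(166) - p(162) + p(153) + p(148) - p(137) - p(131) + p(118) + p(111) - p(96) - p(88) + p(71) + p(62) - p(43) - p(33) + p(12) + p(1)
= 1280011042268 + 1171432692373 - 896684817527 - 749474411781 + 476715857290 + 362326859895 - 189334822579 - 129913904637 + 54770336324 + 33549419497 - 11097645016 - 5964539504 + 1482074143 + 679903203 - 118114304 - 44108109 + 4697205 + 1300156 - 63261 - 10143 + 77 + 1
= 1398341745571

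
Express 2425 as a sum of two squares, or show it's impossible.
11² + 48² (a=11, b=48)

Factorization: 2425 = 5^2 × 97
By Fermat: n is sum of two squares iff every prime p ≡ 3 (mod 4) appears to even power.
All primes ≡ 3 (mod 4) appear to even power.
Search a = 0, 1, 2, … for 2425 - a² a perfect square: first hit at a = 11: 2425 - 121 = 2304 = 48².
2425 = 11² + 48² = 121 + 2304 ✓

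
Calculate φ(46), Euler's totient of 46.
22

46 = 2 × 23
φ(n) = n × ∏(1 - 1/p) for each prime p dividing n
φ(46) = 46 × (1 - 1/2) × (1 - 1/23) = 22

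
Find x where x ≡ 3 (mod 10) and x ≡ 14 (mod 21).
203

Using Chinese Remainder Theorem:
M = 10 × 21 = 210
M1 = 21, M2 = 10
y1 = 21^(-1) mod 10 = 1
y2 = 10^(-1) mod 21 = 19
x = (3×21×1 + 14×10×19) mod 210 = 203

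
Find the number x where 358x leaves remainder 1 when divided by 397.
285

gcd(358, 397) = 1, so the inverse exists.
Extended Euclidean algorithm on (397, 358):
397 = 1 × 358 + 39  ⟹  39 = (1)·397 + (-1)·358
358 = 9 × 39 + 7  ⟹  7 = (-9)·397 + (10)·358
39 = 5 × 7 + 4  ⟹  4 = (46)·397 + (-51)·358
7 = 1 × 4 + 3  ⟹  3 = (-55)·397 + (61)·358
4 = 1 × 3 + 1  ⟹  1 = (101)·397 + (-112)·358
So (-112)·358 ≡ 1 (mod 397), i.e. 358^(-1) ≡ -112 ≡ 285 (mod 397).
Check: 358 × 285 = 102030 ≡ 1 (mod 397)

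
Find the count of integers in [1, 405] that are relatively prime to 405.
216

405 = 3^4 × 5
φ(n) = n × ∏(1 - 1/p) for each prime p dividing n
φ(405) = 405 × (1 - 1/3) × (1 - 1/5) = 216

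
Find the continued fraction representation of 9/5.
[1; 1, 4]

Euclidean algorithm steps:
9 = 1 × 5 + 4
5 = 1 × 4 + 1
4 = 4 × 1 + 0
Continued fraction: [1; 1, 4]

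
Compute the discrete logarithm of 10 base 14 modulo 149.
127

Baby-step giant-step with step n = ⌈√149⌉ = 13.
Baby steps 14^j mod 149 (j:value) for j=0..12: 0:1, 1:14, 2:47, 3:62, 4:123, 5:83, 6:119, 7:27, 8:80, 9:77, 10:35, 11:43, 12:6.
Giant-step multiplier: 14^(-13) ≡ 14^(148-13) = 14^135 ≡ 55 (mod 149).
Giant steps γ_i = 10·55^i mod 149: γ_0=10, γ_1=103, γ_2=3, γ_3=16, γ_4=135, γ_5=124, γ_6=115, γ_7=67, γ_8=109, γ_9=35 (in table at j=10).
x = i·n + j = 9·13 + 10 = 127.
Check: 14^127 ≡ 10 (mod 149).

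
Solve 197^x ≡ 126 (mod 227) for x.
127

Baby-step giant-step with step n = ⌈√227⌉ = 16.
Baby steps 197^j mod 227 (j:value) for j=0..15: 0:1, 1:197, 2:219, 3:13, 4:64, 5:123, 6:169, 7:151, 8:10, 9:154, 10:147, 11:130, 12:186, 13:95, 14:101, 15:148.
Giant-step multiplier: 197^(-16) ≡ 197^(226-16) = 197^210 ≡ 84 (mod 227).
Giant steps γ_i = 126·84^i mod 227: γ_0=126, γ_1=142, γ_2=124, γ_3=201, γ_4=86, γ_5=187, γ_6=45, γ_7=148 (in table at j=15).
x = i·n + j = 7·16 + 15 = 127.
Check: 197^127 ≡ 126 (mod 227).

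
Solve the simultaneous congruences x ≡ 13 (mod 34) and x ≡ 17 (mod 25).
217

Using Chinese Remainder Theorem:
M = 34 × 25 = 850
M1 = 25, M2 = 34
y1 = 25^(-1) mod 34 = 15
y2 = 34^(-1) mod 25 = 14
x = (13×25×15 + 17×34×14) mod 850 = 217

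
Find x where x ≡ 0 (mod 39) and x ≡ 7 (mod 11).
117

Using Chinese Remainder Theorem:
M = 39 × 11 = 429
M1 = 11, M2 = 39
y1 = 11^(-1) mod 39 = 32
y2 = 39^(-1) mod 11 = 2
x = (0×11×32 + 7×39×2) mod 429 = 117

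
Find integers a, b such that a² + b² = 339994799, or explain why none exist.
Not possible

Factorization: 339994799 = 73 × 167^3
By Fermat: n is sum of two squares iff every prime p ≡ 3 (mod 4) appears to even power.
Prime(s) ≡ 3 (mod 4) with odd exponent: [(167, 3)]
Therefore 339994799 cannot be expressed as a² + b².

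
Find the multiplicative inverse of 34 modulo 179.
79

gcd(34, 179) = 1, so the inverse exists.
Extended Euclidean algorithm on (179, 34):
179 = 5 × 34 + 9  ⟹  9 = (1)·179 + (-5)·34
34 = 3 × 9 + 7  ⟹  7 = (-3)·179 + (16)·34
9 = 1 × 7 + 2  ⟹  2 = (4)·179 + (-21)·34
7 = 3 × 2 + 1  ⟹  1 = (-15)·179 + (79)·34
So (79)·34 ≡ 1 (mod 179), i.e. 34^(-1) ≡ 79 (mod 179).
Check: 34 × 79 = 2686 ≡ 1 (mod 179)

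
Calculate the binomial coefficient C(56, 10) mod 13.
0

Using Lucas' theorem:
Write n=56 and k=10 in base 13:
n in base 13: [4, 4]
k in base 13: [0, 10]
C(56,10) mod 13 = ∏ C(n_i, k_i) mod 13
Digit binomials (mod 13): C(4,0) = 1; C(4,10) = 0 (k_i > n_i)
Product: 1 × 0 = 0 ≡ 0 (mod 13)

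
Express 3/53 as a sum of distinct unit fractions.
1/18 + 1/954

Greedy algorithm:
3/53: ceiling(53/3) = 18, use 1/18
1/954: ceiling(954/1) = 954, use 1/954
Result: 3/53 = 1/18 + 1/954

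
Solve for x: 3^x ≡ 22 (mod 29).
22

Baby-step giant-step with step n = ⌈√29⌉ = 6.
Baby steps 3^j mod 29 (j:value) for j=0..5: 0:1, 1:3, 2:9, 3:27, 4:23, 5:11.
Giant-step multiplier: 3^(-6) ≡ 3^(28-6) = 3^22 ≡ 22 (mod 29).
Giant steps γ_i = 22·22^i mod 29: γ_0=22, γ_1=20, γ_2=5, γ_3=23 (in table at j=4).
x = i·n + j = 3·6 + 4 = 22.
Check: 3^22 ≡ 22 (mod 29).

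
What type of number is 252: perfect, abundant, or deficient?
abundant

Proper divisors of 252: sum = 1 + 2 + 3 + 4 + 6 + 7 + 9 + 12 + ... + 42 + 63 + 84 + 126 (17 divisors) = 476
Since 476 > 252, 252 is abundant.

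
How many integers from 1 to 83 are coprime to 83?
82

83 = 83
φ(n) = n × ∏(1 - 1/p) for each prime p dividing n
φ(83) = 83 × (1 - 1/83) = 82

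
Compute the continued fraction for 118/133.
[0; 1, 7, 1, 6, 2]

Euclidean algorithm steps:
118 = 0 × 133 + 118
133 = 1 × 118 + 15
118 = 7 × 15 + 13
15 = 1 × 13 + 2
13 = 6 × 2 + 1
2 = 2 × 1 + 0
Continued fraction: [0; 1, 7, 1, 6, 2]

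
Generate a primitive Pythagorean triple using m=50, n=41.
(819, 4100, 4181)

Euclid's formula: a = m² - n², b = 2mn, c = m² + n²
m = 50, n = 41
a = 50² - 41² = 2500 - 1681 = 819
b = 2 × 50 × 41 = 4100
c = 50² + 41² = 2500 + 1681 = 4181
Verification: 819² + 4100² = 670761 + 16810000 = 17480761 = 4181² ✓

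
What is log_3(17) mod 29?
21

Baby-step giant-step with step n = ⌈√29⌉ = 6.
Baby steps 3^j mod 29 (j:value) for j=0..5: 0:1, 1:3, 2:9, 3:27, 4:23, 5:11.
Giant-step multiplier: 3^(-6) ≡ 3^(28-6) = 3^22 ≡ 22 (mod 29).
Giant steps γ_i = 17·22^i mod 29: γ_0=17, γ_1=26, γ_2=21, γ_3=27 (in table at j=3).
x = i·n + j = 3·6 + 3 = 21.
Check: 3^21 ≡ 17 (mod 29).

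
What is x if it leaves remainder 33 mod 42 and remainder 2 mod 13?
327

Using Chinese Remainder Theorem:
M = 42 × 13 = 546
M1 = 13, M2 = 42
y1 = 13^(-1) mod 42 = 13
y2 = 42^(-1) mod 13 = 9
x = (33×13×13 + 2×42×9) mod 546 = 327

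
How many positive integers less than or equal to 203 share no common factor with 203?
168

203 = 7 × 29
φ(n) = n × ∏(1 - 1/p) for each prime p dividing n
φ(203) = 203 × (1 - 1/7) × (1 - 1/29) = 168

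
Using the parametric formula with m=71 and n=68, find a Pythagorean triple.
(417, 9656, 9665)

Euclid's formula: a = m² - n², b = 2mn, c = m² + n²
m = 71, n = 68
a = 71² - 68² = 5041 - 4624 = 417
b = 2 × 71 × 68 = 9656
c = 71² + 68² = 5041 + 4624 = 9665
Verification: 417² + 9656² = 173889 + 93238336 = 93412225 = 9665² ✓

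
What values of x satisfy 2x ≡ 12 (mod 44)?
x ≡ 6 (mod 22)

gcd(2, 44) = 2, which divides 12, so solutions exist.
Divide through by 2: x ≡ 6 (mod 22).
The coefficient of x is now 1, so x ≡ 6 (mod 22).
Check: 2 × 6 = 12 ≡ 12 (mod 44).
x ≡ 6 (mod 22), giving 2 solutions mod 44.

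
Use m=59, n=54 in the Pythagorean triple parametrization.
(565, 6372, 6397)

Euclid's formula: a = m² - n², b = 2mn, c = m² + n²
m = 59, n = 54
a = 59² - 54² = 3481 - 2916 = 565
b = 2 × 59 × 54 = 6372
c = 59² + 54² = 3481 + 2916 = 6397
Verification: 565² + 6372² = 319225 + 40602384 = 40921609 = 6397² ✓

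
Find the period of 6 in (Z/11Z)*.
10

11 is prime, so ord(6) divides φ(11) = 10.
Divisors of 10: 1, 2, 5, 10.
Repeated squaring: 6^1 ≡ 6, 6^2 ≡ 3, 6^4 ≡ 9, 6^8 ≡ 4 (mod 11).
Test 6^d mod 11 for each divisor d in increasing order:
6^1 ≡ 6
6^2 ≡ 3
6^5 = 6^4·6^1 ≡ 10
6^10 = 6^8·6^2 ≡ 1  ← first divisor giving 1
The order is 10.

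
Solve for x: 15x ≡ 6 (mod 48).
x ≡ 10 (mod 16)

gcd(15, 48) = 3, which divides 6, so solutions exist.
Divide through by 3: 5x ≡ 2 (mod 16).
Find 5^(-1) mod 16 by the extended Euclidean algorithm:
16 = 3 × 5 + 1  ⟹  1 = (1)·16 + (-3)·5
So (-3)·5 ≡ 1 (mod 16), i.e. 5^(-1) ≡ -3 ≡ 13 (mod 16).
x ≡ 13 × 2 = 26 ≡ 10 (mod 16).
Check: 15 × 10 = 150 ≡ 6 (mod 48).
x ≡ 10 (mod 16), giving 3 solutions mod 48.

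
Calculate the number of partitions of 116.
1188908248

p(n) counts ways to write n as a sum of positive integers (order ignored).
Euler's pentagonal recurrence: p(k) = p(k-1) + p(k-2) - p(k-5) - p(k-7) + p(k-12) + p(k-15) - ... (offsets j(3j∓1)/2, signs ++--, p(0)=1, p(<0)=0).
DP table for k = 0..115: p(0)=1, p(1)=1, p(2)=2, p(3)=3, p(4)=5, p(5)=7, p(6)=11, p(7)=15, p(8)=22, p(9)=30, p(10)=42, p(11)=56, p(12)=77, p(13)=101, p(14)=135, p(15)=176, p(16)=231, p(17)=297, p(18)=385, p(19)=490, p(20)=627, p(21)=792, p(22)=1002, p(23)=1255, p(24)=1575, p(25)=1958, p(26)=2436, p(27)=3010, p(28)=3718, p(29)=4565, p(30)=5604, p(31)=6842, p(32)=8349, p(33)=10143, p(34)=12310, p(35)=14883, p(36)=17977, p(37)=21637, p(38)=26015, p(39)=31185, p(40)=37338, p(41)=44583, p(42)=53174, p(43)=63261, p(44)=75175, p(45)=89134, p(46)=105558, p(47)=124754, p(48)=147273, p(49)=173525, p(50)=204226, p(51)=239943, p(52)=281589, p(53)=329931, p(54)=386155, p(55)=451276, p(56)=526823, p(57)=614154, p(58)=715220, p(59)=831820, p(60)=966467, p(61)=1121505, p(62)=1300156, p(63)=1505499, p(64)=1741630, p(65)=2012558, p(66)=2323520, p(67)=2679689, p(68)=3087735, p(69)=3554345, p(70)=4087968, p(71)=4697205, p(72)=5392783, p(73)=6185689, p(74)=7089500, p(75)=8118264, p(76)=9289091, p(77)=10619863, p(78)=12132164, p(79)=13848650, p(80)=15796476, p(81)=18004327, p(82)=20506255, p(83)=23338469, p(84)=26543660, p(85)=30167357, p(86)=34262962, p(87)=38887673, p(88)=44108109, p(89)=49995925, p(90)=56634173, p(91)=64112359, p(92)=72533807, p(93)=82010177, p(94)=92669720, p(95)=104651419, p(96)=118114304, p(97)=133230930, p(98)=150198136, p(99)=169229875, p(100)=190569292, p(101)=214481126, p(102)=241265379, p(103)=271248950, p(104)=304801365, p(105)=342325709, p(106)=384276336, p(107)=431149389, p(108)=483502844, p(109)=541946240, p(110)=607163746, p(111)=679903203, p(112)=761002156, p(113)=851376628, p(114)=952050665, p(115)=1064144451.
Final step: p(116) = p(115) + p(114) - p(111) - p(109) + p(104) + p(101) - p(94) - p(90) + p(81) + p(76) - p(65) - p(59) + p(46) + p(39) - p(24) - p(16)
= 1064144451 + 952050665 - 679903203 - 541946240 + 304801365 + 214481126 - 92669720 - 56634173 + 18004327 + 9289091 - 2012558 - 831820 + 105558 + 31185 - 1575 - 231
= 1188908248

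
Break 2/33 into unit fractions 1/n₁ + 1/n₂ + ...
1/17 + 1/561

Greedy algorithm:
2/33: ceiling(33/2) = 17, use 1/17
1/561: ceiling(561/1) = 561, use 1/561
Result: 2/33 = 1/17 + 1/561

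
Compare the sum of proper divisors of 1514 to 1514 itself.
deficient

Proper divisors of 1514: sum = 1 + 2 + 757 = 760
Since 760 < 1514, 1514 is deficient.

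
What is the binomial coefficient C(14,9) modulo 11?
0

Using Lucas' theorem:
Write n=14 and k=9 in base 11:
n in base 11: [1, 3]
k in base 11: [0, 9]
C(14,9) mod 11 = ∏ C(n_i, k_i) mod 11
Digit binomials (mod 11): C(1,0) = 1; C(3,9) = 0 (k_i > n_i)
Product: 1 × 0 = 0 ≡ 0 (mod 11)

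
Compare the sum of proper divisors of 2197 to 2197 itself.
deficient

Proper divisors of 2197: sum = 1 + 13 + 169 = 183
Since 183 < 2197, 2197 is deficient.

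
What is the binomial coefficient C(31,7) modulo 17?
15

Using Lucas' theorem:
Write n=31 and k=7 in base 17:
n in base 17: [1, 14]
k in base 17: [0, 7]
C(31,7) mod 17 = ∏ C(n_i, k_i) mod 17
Digit binomials (mod 17): C(1,0) = 1; C(14,7) = 3432 ≡ 15
Product: 1 × 15 = 15 ≡ 15 (mod 17)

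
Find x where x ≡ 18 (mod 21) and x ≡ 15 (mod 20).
375

Using Chinese Remainder Theorem:
M = 21 × 20 = 420
M1 = 20, M2 = 21
y1 = 20^(-1) mod 21 = 20
y2 = 21^(-1) mod 20 = 1
x = (18×20×20 + 15×21×1) mod 420 = 375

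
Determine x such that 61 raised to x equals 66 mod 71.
7

Baby-step giant-step with step n = ⌈√71⌉ = 9.
Baby steps 61^j mod 71 (j:value) for j=0..8: 0:1, 1:61, 2:29, 3:65, 4:60, 5:39, 6:36, 7:66, 8:50.
h = 66 is already in the table at j=7, so x = 7.
Check: 61^7 ≡ 66 (mod 71).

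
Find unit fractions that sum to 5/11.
1/3 + 1/9 + 1/99

Greedy algorithm:
5/11: ceiling(11/5) = 3, use 1/3
4/33: ceiling(33/4) = 9, use 1/9
1/99: ceiling(99/1) = 99, use 1/99
Result: 5/11 = 1/3 + 1/9 + 1/99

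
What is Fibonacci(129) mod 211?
2

Matrix identity: Q^n = [[F_(n+1), F_n], [F_n, F_(n-1)]] with Q = [[1,1],[1,0]].
n = 129 = 10000001₂. Square-and-multiply, entries mod 211:
Q^1 = [[1,1],[1,0]]
Q^2 = (Q^1)² = [[2,1],[1,1]]
Q^4 = (Q^2)² = [[5,3],[3,2]]
Q^8 = (Q^4)² = [[34,21],[21,13]]
Q^16 = (Q^8)² = [[120,143],[143,188]]
Q^32 = (Q^16)² = [[34,156],[156,89]]
Q^64 = (Q^32)² = [[172,198],[198,185]]
Q^129 = (Q^64)²·Q = [[3,2],[2,1]]
F_129 mod 211 = Q^129[0][1] = 2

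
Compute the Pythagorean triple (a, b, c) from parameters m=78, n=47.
(3875, 7332, 8293)

Euclid's formula: a = m² - n², b = 2mn, c = m² + n²
m = 78, n = 47
a = 78² - 47² = 6084 - 2209 = 3875
b = 2 × 78 × 47 = 7332
c = 78² + 47² = 6084 + 2209 = 8293
Verification: 3875² + 7332² = 15015625 + 53758224 = 68773849 = 8293² ✓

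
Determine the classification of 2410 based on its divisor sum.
deficient

Proper divisors of 2410: sum = 1 + 2 + 5 + 10 + 241 + 482 + 1205 = 1946
Since 1946 < 2410, 2410 is deficient.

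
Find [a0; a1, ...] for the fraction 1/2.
[0; 2]

Euclidean algorithm steps:
1 = 0 × 2 + 1
2 = 2 × 1 + 0
Continued fraction: [0; 2]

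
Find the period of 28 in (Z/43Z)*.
42

43 is prime, so ord(28) divides φ(43) = 42.
Divisors of 42: 1, 2, 3, 6, 7, 14, 21, 42.
Repeated squaring: 28^1 ≡ 28, 28^2 ≡ 10, 28^4 ≡ 14, 28^8 ≡ 24, 28^16 ≡ 17, 28^32 ≡ 31 (mod 43).
Test 28^d mod 43 for each divisor d in increasing order:
28^1 ≡ 28
28^2 ≡ 10
28^3 = 28^2·28^1 ≡ 22
28^6 = 28^4·28^2 ≡ 11
28^7 = 28^4·28^2·28^1 ≡ 7
28^14 = 28^8·28^4·28^2 ≡ 6
28^21 = 28^16·28^4·28^1 ≡ 42
28^42 = 28^32·28^8·28^2 ≡ 1  ← first divisor giving 1
The order is 42.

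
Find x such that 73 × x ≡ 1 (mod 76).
25

gcd(73, 76) = 1, so the inverse exists.
Extended Euclidean algorithm on (76, 73):
76 = 1 × 73 + 3  ⟹  3 = (1)·76 + (-1)·73
73 = 24 × 3 + 1  ⟹  1 = (-24)·76 + (25)·73
So (25)·73 ≡ 1 (mod 76), i.e. 73^(-1) ≡ 25 (mod 76).
Check: 73 × 25 = 1825 ≡ 1 (mod 76)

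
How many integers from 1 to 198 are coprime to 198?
60

198 = 2 × 3^2 × 11
φ(n) = n × ∏(1 - 1/p) for each prime p dividing n
φ(198) = 198 × (1 - 1/2) × (1 - 1/3) × (1 - 1/11) = 60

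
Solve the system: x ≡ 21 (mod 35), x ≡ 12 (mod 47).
1281

Using Chinese Remainder Theorem:
M = 35 × 47 = 1645
M1 = 47, M2 = 35
y1 = 47^(-1) mod 35 = 3
y2 = 35^(-1) mod 47 = 43
x = (21×47×3 + 12×35×43) mod 1645 = 1281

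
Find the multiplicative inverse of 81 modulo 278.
127

gcd(81, 278) = 1, so the inverse exists.
Extended Euclidean algorithm on (278, 81):
278 = 3 × 81 + 35  ⟹  35 = (1)·278 + (-3)·81
81 = 2 × 35 + 11  ⟹  11 = (-2)·278 + (7)·81
35 = 3 × 11 + 2  ⟹  2 = (7)·278 + (-24)·81
11 = 5 × 2 + 1  ⟹  1 = (-37)·278 + (127)·81
So (127)·81 ≡ 1 (mod 278), i.e. 81^(-1) ≡ 127 (mod 278).
Check: 81 × 127 = 10287 ≡ 1 (mod 278)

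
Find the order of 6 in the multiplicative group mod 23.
11

23 is prime, so ord(6) divides φ(23) = 22.
Divisors of 22: 1, 2, 11, 22.
Repeated squaring: 6^1 ≡ 6, 6^2 ≡ 13, 6^4 ≡ 8, 6^8 ≡ 18, 6^16 ≡ 2 (mod 23).
Test 6^d mod 23 for each divisor d in increasing order:
6^1 ≡ 6
6^2 ≡ 13
6^11 = 6^8·6^2·6^1 ≡ 1  ← first divisor giving 1
The order is 11.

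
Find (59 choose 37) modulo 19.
0

Using Lucas' theorem:
Write n=59 and k=37 in base 19:
n in base 19: [3, 2]
k in base 19: [1, 18]
C(59,37) mod 19 = ∏ C(n_i, k_i) mod 19
Digit binomials (mod 19): C(3,1) = 3; C(2,18) = 0 (k_i > n_i)
Product: 3 × 0 = 0 ≡ 0 (mod 19)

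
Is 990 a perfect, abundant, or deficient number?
abundant

Proper divisors of 990: sum = 1 + 2 + 3 + 5 + 6 + 9 + 10 + 11 + ... + 165 + 198 + 330 + 495 (23 divisors) = 1818
Since 1818 > 990, 990 is abundant.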